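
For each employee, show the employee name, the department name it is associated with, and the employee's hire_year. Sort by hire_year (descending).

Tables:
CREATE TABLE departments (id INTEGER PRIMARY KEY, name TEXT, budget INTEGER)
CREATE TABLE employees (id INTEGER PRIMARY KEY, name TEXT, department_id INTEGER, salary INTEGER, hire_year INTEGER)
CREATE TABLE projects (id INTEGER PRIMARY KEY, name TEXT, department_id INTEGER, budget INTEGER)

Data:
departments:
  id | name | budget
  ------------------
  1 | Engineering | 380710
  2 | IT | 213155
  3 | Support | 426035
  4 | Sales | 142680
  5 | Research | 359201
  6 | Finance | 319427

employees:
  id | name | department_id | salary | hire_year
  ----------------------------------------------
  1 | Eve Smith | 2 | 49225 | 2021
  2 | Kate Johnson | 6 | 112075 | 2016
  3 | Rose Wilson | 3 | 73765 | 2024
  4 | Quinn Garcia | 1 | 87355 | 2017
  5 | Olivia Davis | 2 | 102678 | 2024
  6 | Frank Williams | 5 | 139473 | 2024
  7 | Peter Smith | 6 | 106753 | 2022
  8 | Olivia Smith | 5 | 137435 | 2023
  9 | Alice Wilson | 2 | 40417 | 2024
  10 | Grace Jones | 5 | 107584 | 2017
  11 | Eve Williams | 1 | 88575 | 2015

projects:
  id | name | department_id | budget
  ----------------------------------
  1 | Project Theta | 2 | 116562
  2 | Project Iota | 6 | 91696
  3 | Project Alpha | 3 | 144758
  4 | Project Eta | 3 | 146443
SELECT c.name, p.name AS department, c.hire_year FROM employees c JOIN departments p ON c.department_id = p.id ORDER BY c.hire_year DESC

Execution result:
name | department | hire_year
Rose Wilson | Support | 2024
Olivia Davis | IT | 2024
Frank Williams | Research | 2024
Alice Wilson | IT | 2024
Olivia Smith | Research | 2023
Peter Smith | Finance | 2022
Eve Smith | IT | 2021
Quinn Garcia | Engineering | 2017
Grace Jones | Research | 2017
Kate Johnson | Finance | 2016
Eve Williams | Engineering | 2015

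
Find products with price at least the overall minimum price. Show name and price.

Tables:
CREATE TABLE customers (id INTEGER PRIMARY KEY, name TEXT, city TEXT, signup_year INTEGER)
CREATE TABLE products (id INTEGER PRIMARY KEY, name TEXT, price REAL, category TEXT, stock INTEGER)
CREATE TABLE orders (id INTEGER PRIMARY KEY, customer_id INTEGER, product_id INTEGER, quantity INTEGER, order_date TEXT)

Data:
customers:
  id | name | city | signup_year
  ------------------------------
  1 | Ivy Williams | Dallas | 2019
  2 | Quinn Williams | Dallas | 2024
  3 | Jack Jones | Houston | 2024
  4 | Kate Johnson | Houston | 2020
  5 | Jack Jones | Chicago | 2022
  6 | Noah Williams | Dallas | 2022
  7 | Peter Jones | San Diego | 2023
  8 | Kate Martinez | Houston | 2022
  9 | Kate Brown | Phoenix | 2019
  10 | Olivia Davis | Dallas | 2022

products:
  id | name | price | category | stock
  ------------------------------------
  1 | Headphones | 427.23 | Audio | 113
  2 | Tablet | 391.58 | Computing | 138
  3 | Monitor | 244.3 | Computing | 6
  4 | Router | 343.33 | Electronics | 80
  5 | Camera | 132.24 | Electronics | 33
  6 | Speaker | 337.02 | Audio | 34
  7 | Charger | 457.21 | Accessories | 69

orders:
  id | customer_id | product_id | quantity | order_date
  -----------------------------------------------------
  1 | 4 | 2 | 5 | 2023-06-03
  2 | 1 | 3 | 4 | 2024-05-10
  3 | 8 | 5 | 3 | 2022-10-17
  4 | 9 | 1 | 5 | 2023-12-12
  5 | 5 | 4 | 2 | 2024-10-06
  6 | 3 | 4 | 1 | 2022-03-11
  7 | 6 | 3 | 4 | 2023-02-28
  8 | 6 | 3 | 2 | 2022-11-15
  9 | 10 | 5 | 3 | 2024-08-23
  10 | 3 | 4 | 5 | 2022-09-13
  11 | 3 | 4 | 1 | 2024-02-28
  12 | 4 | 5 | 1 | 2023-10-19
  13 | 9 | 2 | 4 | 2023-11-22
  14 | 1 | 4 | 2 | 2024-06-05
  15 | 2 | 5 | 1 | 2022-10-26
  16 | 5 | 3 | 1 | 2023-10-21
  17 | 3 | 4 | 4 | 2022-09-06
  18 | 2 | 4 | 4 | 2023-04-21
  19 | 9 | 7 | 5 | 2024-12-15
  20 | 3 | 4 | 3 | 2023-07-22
SELECT name, price FROM products WHERE price >= (SELECT MIN(price) FROM products)

Execution result:
name | price
Headphones | 427.23
Tablet | 391.58
Monitor | 244.30
Router | 343.33
Camera | 132.24
Speaker | 337.02
Charger | 457.21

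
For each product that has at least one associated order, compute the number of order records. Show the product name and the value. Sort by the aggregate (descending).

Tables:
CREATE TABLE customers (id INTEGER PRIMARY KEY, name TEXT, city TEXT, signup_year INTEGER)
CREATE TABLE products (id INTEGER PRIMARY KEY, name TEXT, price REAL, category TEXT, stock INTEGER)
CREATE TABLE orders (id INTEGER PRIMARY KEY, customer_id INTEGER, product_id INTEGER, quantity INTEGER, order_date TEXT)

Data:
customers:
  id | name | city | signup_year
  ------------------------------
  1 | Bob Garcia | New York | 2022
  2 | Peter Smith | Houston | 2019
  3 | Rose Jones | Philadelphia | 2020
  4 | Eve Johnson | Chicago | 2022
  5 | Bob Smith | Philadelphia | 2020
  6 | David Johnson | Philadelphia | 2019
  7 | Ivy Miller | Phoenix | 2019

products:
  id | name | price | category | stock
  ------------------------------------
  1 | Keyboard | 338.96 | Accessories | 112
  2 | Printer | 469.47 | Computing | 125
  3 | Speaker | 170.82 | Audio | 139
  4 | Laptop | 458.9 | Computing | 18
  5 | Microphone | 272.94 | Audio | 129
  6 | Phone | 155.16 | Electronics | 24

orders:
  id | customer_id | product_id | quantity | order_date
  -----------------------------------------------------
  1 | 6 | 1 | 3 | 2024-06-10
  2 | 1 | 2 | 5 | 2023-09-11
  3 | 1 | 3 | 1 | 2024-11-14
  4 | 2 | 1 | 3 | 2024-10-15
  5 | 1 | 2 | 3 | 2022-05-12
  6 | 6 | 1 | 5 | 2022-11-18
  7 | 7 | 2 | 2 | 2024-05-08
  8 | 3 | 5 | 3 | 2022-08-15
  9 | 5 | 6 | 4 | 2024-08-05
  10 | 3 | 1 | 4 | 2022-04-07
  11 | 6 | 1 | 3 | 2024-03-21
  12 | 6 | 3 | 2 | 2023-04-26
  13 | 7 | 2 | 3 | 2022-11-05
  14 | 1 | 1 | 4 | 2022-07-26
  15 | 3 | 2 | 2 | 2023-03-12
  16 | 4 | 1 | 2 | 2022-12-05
SELECT p.name, COUNT(*) AS n FROM orders c JOIN products p ON c.product_id = p.id GROUP BY p.id, p.name ORDER BY n DESC

Execution result:
name | n
Keyboard | 7
Printer | 5
Speaker | 2
Microphone | 1
Phone | 1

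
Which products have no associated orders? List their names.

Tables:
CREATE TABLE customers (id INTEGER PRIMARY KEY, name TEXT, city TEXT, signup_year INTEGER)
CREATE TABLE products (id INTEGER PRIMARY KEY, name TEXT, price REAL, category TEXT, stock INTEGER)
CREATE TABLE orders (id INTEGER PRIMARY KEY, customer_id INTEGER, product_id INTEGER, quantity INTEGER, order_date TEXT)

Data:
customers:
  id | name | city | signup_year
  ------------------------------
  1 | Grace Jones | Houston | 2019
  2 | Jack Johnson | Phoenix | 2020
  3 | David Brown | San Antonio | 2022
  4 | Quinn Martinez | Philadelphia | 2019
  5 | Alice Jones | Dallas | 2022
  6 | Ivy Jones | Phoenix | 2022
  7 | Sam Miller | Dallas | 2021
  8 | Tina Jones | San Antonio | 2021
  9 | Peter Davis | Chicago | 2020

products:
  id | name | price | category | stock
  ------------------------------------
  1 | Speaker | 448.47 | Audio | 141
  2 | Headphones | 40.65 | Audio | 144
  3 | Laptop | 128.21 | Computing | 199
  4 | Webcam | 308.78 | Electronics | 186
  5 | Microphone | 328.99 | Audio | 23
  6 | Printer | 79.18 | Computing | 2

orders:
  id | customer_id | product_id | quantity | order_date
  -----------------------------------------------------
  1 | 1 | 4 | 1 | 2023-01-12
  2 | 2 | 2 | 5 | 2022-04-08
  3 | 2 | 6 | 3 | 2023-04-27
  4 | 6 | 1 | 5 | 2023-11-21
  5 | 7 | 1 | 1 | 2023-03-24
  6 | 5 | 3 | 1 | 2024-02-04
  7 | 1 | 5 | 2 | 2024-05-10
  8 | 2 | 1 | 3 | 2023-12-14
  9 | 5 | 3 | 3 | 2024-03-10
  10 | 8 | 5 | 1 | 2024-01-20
SELECT p.name FROM products p LEFT JOIN orders c ON c.product_id = p.id WHERE c.id IS NULL

Execution result:
(no rows)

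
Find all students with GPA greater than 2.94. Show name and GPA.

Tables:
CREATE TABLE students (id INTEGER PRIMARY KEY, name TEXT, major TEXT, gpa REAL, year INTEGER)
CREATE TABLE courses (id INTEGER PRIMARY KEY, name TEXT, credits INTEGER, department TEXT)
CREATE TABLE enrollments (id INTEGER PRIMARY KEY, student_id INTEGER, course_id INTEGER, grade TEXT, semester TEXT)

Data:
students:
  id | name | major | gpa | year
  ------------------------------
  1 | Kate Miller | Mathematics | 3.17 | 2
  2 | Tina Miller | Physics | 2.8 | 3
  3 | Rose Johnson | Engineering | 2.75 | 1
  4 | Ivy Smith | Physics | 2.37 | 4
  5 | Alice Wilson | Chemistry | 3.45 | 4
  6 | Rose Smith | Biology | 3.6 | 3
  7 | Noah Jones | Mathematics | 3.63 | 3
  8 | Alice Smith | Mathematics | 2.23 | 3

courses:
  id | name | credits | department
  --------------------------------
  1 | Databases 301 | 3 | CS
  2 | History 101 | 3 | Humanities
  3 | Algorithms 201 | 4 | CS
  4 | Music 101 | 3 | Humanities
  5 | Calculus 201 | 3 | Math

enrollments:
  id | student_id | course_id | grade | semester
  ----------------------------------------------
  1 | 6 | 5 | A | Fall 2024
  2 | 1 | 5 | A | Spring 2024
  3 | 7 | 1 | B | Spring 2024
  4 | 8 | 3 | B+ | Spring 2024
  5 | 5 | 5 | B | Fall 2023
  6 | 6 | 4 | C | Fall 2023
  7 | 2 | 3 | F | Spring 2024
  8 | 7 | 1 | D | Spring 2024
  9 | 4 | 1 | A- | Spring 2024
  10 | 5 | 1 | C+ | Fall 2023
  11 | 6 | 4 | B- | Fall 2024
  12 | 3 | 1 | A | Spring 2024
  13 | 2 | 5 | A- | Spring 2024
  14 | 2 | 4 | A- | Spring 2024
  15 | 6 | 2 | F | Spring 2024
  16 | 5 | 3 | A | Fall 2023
SELECT name, gpa FROM students WHERE gpa > 2.94

Execution result:
name | gpa
Kate Miller | 3.17
Alice Wilson | 3.45
Rose Smith | 3.60
Noah Jones | 3.63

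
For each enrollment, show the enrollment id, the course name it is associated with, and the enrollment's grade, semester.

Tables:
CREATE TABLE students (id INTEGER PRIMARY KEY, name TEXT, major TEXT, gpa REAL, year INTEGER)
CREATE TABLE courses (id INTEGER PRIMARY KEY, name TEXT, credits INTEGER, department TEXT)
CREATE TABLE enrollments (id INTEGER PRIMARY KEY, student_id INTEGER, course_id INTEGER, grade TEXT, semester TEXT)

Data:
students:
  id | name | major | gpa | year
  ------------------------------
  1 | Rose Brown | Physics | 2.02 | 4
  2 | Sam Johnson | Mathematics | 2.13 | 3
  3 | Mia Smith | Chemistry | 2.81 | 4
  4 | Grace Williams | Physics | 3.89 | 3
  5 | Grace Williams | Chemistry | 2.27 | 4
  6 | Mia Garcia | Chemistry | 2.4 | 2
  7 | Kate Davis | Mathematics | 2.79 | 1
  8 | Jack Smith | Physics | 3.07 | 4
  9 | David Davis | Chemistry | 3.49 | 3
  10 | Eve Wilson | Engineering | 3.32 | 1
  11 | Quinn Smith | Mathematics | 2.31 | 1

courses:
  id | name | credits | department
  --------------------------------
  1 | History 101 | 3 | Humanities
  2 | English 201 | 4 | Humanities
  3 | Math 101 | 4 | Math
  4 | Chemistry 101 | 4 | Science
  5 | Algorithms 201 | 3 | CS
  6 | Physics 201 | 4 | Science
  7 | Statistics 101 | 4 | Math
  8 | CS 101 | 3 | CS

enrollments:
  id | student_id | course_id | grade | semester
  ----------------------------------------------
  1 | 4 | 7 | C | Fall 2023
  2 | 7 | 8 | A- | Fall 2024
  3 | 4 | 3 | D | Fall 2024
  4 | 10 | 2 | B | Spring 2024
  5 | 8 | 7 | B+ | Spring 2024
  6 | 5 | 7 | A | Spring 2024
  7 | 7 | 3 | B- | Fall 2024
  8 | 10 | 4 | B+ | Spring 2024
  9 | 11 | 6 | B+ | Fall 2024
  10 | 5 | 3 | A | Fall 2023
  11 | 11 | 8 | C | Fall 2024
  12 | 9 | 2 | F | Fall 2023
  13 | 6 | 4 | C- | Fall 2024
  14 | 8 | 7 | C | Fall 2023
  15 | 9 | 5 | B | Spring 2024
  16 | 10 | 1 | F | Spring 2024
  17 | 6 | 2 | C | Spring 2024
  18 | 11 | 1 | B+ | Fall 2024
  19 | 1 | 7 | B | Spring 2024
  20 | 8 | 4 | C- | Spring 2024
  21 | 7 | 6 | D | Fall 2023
SELECT c.id, p.name AS course, c.grade, c.semester FROM enrollments c JOIN courses p ON c.course_id = p.id

Execution result:
id | course | grade | semester
1 | Statistics 101 | C | Fall 2023
2 | CS 101 | A- | Fall 2024
3 | Math 101 | D | Fall 2024
4 | English 201 | B | Spring 2024
5 | Statistics 101 | B+ | Spring 2024
6 | Statistics 101 | A | Spring 2024
7 | Math 101 | B- | Fall 2024
8 | Chemistry 101 | B+ | Spring 2024
9 | Physics 201 | B+ | Fall 2024
10 | Math 101 | A | Fall 2023
11 | CS 101 | C | Fall 2024
12 | English 201 | F | Fall 2023
13 | Chemistry 101 | C- | Fall 2024
14 | Statistics 101 | C | Fall 2023
15 | Algorithms 201 | B | Spring 2024
16 | History 101 | F | Spring 2024
17 | English 201 | C | Spring 2024
18 | History 101 | B+ | Fall 2024
19 | Statistics 101 | B | Spring 2024
20 | Chemistry 101 | C- | Spring 2024
21 | Physics 201 | D | Fall 2023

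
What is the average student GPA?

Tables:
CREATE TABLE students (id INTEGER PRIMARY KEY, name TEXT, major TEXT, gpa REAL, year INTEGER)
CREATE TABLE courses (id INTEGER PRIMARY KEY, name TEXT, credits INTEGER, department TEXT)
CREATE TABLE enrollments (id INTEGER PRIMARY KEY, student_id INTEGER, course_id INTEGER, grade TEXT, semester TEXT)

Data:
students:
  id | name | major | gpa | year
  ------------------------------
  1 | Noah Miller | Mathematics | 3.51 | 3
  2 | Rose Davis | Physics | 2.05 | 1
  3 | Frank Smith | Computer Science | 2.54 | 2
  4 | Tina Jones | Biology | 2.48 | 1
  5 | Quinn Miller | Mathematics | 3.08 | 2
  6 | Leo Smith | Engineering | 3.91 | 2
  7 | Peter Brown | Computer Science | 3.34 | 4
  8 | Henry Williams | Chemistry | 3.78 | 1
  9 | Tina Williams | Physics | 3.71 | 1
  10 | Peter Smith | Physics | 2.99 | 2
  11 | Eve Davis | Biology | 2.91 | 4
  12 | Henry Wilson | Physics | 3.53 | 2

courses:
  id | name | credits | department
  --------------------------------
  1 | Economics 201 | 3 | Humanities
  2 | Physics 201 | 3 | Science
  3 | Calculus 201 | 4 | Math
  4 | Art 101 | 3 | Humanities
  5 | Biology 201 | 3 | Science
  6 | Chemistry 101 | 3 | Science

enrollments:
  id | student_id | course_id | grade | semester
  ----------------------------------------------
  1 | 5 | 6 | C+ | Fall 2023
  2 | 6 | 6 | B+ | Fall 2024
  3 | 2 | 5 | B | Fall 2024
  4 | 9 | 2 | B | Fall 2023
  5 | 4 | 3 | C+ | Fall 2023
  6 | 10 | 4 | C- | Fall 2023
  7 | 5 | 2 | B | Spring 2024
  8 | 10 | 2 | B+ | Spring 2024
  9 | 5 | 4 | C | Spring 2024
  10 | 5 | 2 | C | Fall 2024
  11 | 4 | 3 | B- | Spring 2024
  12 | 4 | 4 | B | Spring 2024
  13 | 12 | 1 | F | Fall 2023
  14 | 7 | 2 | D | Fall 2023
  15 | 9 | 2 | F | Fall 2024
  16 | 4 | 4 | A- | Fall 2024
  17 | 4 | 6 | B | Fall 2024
SELECT AVG(gpa) FROM students

Execution result:
3.15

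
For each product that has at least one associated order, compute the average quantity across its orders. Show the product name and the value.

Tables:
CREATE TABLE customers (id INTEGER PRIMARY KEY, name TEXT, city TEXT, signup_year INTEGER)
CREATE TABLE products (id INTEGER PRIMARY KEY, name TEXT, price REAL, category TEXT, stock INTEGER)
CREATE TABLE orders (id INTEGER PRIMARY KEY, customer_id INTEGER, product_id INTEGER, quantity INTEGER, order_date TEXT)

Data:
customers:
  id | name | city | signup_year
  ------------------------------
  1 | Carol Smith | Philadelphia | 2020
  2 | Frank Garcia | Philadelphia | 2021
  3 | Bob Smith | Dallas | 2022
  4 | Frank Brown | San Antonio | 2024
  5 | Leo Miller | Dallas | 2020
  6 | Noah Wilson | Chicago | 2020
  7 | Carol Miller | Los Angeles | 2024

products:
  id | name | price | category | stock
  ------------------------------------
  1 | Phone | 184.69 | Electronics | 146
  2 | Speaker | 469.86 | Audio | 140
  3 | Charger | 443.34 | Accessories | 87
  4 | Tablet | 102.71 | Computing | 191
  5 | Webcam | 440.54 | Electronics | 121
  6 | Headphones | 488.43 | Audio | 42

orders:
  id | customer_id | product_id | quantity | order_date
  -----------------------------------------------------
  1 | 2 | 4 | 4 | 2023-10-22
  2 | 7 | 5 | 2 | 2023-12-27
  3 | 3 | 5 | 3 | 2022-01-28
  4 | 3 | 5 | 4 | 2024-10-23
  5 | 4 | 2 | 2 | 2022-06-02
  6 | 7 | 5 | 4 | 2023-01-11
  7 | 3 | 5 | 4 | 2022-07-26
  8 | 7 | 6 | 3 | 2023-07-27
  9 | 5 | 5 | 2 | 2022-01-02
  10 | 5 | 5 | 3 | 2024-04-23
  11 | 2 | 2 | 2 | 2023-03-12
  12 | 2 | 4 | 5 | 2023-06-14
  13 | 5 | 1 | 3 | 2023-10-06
SELECT p.name, AVG(c.quantity) AS avg_quantity FROM orders c JOIN products p ON c.product_id = p.id GROUP BY p.id, p.name

Execution result:
name | avg_quantity
Phone | 3.00
Speaker | 2.00
Tablet | 4.50
Webcam | 3.14
Headphones | 3.00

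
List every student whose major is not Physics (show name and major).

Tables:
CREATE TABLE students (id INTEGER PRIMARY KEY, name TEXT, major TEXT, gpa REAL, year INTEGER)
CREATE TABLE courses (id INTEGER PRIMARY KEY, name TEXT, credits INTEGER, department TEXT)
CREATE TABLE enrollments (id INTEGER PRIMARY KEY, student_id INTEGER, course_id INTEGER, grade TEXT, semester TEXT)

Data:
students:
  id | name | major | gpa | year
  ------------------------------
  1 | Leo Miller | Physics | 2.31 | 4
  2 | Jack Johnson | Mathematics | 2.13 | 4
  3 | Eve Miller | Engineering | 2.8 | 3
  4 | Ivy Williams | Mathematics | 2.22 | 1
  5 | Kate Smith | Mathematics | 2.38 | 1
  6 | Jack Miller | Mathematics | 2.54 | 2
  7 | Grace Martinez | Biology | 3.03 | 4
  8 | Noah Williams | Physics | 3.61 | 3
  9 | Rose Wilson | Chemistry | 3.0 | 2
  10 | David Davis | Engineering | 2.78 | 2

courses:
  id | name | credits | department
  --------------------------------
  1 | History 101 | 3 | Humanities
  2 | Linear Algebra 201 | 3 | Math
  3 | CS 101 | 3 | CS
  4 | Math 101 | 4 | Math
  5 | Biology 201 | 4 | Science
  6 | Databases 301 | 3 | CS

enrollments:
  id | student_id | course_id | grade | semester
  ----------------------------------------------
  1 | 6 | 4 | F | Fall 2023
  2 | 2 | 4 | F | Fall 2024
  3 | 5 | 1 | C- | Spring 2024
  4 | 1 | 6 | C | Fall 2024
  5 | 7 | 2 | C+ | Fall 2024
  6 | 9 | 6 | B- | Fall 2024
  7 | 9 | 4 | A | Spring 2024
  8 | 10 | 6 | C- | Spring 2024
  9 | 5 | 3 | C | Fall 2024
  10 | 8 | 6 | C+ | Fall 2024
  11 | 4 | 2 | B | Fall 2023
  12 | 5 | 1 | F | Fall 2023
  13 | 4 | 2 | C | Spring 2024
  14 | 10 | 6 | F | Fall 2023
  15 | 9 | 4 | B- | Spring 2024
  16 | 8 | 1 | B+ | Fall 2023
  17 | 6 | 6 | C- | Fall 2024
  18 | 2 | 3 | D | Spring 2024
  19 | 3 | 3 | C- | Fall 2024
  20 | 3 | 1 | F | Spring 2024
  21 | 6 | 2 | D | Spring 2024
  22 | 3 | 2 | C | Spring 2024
SELECT name, major FROM students WHERE major <> 'Physics'

Execution result:
name | major
Jack Johnson | Mathematics
Eve Miller | Engineering
Ivy Williams | Mathematics
Kate Smith | Mathematics
Jack Miller | Mathematics
Grace Martinez | Biology
Rose Wilson | Chemistry
David Davis | Engineering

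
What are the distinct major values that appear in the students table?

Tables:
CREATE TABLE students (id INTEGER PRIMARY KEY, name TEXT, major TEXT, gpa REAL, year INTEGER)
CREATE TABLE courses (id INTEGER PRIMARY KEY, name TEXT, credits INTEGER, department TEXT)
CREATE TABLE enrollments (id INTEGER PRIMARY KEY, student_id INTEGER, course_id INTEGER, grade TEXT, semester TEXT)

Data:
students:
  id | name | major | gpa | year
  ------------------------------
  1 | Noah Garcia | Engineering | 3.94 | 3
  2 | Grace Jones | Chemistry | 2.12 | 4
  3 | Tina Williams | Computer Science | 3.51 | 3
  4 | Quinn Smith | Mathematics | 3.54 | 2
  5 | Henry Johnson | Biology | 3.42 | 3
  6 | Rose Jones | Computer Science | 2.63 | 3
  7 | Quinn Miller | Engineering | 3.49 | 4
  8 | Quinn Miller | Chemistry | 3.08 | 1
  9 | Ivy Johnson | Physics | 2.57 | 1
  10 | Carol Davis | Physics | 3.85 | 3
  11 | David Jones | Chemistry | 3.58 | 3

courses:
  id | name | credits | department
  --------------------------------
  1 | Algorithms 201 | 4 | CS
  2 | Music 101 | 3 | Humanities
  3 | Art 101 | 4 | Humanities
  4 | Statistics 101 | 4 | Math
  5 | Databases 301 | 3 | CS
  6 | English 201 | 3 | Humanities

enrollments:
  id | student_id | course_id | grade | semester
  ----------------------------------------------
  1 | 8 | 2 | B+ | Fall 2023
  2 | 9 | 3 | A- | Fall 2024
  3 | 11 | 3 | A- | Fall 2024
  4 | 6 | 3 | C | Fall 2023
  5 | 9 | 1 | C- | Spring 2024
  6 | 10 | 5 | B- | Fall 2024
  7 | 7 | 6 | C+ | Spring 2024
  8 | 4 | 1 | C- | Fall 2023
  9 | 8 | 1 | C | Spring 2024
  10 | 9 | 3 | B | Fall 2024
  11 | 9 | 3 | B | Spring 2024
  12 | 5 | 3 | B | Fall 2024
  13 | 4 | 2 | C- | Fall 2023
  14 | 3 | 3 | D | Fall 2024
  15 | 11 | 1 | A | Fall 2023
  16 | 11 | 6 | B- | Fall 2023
SELECT DISTINCT major FROM students

Execution result:
major
Engineering
Chemistry
Computer Science
Mathematics
Biology
Physics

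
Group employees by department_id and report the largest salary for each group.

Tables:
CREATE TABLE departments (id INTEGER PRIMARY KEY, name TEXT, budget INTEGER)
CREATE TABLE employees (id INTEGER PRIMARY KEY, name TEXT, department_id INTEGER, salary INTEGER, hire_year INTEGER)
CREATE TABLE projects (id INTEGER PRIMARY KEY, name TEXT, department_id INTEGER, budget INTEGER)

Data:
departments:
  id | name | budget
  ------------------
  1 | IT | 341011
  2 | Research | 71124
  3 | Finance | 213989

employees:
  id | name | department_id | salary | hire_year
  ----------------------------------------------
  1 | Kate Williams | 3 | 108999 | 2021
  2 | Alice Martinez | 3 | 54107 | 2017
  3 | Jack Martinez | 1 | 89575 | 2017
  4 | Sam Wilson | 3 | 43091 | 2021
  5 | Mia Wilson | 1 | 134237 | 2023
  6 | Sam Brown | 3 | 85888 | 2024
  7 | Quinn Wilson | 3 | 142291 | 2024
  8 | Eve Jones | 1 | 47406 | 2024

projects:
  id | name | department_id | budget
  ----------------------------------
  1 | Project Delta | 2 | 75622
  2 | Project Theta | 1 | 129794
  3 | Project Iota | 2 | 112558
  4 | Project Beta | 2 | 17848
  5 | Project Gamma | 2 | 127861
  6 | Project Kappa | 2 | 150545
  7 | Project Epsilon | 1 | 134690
SELECT department_id, MAX(salary) AS max_salary FROM employees GROUP BY department_id

Execution result:
department_id | max_salary
1 | 134237
3 | 142291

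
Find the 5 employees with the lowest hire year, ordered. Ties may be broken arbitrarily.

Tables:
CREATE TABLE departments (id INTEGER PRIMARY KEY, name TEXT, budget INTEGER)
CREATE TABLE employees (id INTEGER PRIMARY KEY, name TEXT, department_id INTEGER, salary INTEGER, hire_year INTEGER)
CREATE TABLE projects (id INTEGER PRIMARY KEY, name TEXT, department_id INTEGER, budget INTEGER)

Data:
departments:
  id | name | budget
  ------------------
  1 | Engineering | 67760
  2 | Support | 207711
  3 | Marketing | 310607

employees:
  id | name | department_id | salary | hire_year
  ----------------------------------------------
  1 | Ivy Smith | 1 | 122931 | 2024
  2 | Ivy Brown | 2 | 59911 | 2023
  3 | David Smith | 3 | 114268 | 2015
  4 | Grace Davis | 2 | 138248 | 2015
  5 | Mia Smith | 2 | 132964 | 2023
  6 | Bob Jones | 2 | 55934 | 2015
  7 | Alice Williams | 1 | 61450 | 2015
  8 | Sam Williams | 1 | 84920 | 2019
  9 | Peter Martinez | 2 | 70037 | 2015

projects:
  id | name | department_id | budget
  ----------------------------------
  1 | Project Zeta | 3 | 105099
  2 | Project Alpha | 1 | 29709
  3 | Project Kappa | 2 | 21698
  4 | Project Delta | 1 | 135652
SELECT name, hire_year FROM employees ORDER BY hire_year ASC LIMIT 5

Execution result:
name | hire_year
David Smith | 2015
Grace Davis | 2015
Bob Jones | 2015
Alice Williams | 2015
Peter Martinez | 2015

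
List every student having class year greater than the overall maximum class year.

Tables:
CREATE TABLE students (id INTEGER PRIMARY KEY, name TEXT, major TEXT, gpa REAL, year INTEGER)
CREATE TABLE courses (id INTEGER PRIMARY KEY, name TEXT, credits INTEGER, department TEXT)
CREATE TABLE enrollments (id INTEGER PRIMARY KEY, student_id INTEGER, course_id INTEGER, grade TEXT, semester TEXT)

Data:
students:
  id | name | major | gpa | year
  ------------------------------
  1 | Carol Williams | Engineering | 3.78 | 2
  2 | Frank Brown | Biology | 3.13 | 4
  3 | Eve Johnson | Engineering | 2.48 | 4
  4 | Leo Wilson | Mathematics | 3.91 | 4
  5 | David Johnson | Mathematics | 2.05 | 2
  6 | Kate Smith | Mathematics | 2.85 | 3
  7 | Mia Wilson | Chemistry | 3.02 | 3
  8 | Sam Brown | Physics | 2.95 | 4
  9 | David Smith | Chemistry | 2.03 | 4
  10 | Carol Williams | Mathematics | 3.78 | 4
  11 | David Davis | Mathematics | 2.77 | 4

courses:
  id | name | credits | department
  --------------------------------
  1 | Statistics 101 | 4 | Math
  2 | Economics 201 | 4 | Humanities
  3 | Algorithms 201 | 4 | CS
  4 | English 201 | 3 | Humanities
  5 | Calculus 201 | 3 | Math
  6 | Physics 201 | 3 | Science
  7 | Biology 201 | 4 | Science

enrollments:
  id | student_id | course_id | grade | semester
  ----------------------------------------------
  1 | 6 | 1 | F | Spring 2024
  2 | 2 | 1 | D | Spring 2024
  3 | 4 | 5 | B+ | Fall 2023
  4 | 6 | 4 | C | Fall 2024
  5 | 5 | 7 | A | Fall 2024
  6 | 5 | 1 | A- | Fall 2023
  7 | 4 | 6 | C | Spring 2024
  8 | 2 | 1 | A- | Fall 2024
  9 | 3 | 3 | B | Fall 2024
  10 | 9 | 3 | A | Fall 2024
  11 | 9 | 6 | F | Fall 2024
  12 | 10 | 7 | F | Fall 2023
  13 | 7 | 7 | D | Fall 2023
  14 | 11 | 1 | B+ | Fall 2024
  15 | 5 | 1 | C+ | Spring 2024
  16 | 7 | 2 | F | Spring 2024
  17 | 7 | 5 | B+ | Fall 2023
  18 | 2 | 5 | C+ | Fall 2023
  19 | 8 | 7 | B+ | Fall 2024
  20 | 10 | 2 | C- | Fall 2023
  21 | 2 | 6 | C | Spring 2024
SELECT name, year FROM students WHERE year > (SELECT MAX(year) FROM students)

Execution result:
(no rows)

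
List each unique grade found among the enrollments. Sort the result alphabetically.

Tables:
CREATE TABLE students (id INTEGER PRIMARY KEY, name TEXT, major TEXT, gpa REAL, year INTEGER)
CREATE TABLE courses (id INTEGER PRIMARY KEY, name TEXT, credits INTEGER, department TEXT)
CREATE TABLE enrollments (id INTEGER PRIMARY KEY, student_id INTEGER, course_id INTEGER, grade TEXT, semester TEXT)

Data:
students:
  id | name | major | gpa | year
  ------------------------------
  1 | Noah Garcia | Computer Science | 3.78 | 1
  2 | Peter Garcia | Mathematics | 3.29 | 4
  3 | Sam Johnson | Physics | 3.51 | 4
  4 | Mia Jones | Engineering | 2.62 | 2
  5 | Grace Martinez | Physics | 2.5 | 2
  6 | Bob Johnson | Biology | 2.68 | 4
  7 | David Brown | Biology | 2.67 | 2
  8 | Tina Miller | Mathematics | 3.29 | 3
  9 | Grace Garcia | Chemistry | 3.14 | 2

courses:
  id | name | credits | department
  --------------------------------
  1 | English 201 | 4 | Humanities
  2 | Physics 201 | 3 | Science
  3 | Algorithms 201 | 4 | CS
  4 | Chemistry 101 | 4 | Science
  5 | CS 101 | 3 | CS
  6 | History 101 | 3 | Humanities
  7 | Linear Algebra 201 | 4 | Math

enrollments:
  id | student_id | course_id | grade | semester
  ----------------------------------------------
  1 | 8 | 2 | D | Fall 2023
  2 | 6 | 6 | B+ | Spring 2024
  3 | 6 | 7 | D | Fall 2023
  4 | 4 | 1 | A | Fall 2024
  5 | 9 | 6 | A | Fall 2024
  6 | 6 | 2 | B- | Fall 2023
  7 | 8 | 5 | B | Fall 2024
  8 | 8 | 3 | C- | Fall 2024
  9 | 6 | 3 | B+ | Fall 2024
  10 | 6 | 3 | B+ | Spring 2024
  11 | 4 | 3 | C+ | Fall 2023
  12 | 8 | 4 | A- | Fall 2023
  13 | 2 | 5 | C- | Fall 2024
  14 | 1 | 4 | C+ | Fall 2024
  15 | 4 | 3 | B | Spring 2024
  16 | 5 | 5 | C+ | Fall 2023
SELECT DISTINCT grade FROM enrollments ORDER BY grade

Execution result:
grade
A
A-
B
B+
B-
C+
C-
D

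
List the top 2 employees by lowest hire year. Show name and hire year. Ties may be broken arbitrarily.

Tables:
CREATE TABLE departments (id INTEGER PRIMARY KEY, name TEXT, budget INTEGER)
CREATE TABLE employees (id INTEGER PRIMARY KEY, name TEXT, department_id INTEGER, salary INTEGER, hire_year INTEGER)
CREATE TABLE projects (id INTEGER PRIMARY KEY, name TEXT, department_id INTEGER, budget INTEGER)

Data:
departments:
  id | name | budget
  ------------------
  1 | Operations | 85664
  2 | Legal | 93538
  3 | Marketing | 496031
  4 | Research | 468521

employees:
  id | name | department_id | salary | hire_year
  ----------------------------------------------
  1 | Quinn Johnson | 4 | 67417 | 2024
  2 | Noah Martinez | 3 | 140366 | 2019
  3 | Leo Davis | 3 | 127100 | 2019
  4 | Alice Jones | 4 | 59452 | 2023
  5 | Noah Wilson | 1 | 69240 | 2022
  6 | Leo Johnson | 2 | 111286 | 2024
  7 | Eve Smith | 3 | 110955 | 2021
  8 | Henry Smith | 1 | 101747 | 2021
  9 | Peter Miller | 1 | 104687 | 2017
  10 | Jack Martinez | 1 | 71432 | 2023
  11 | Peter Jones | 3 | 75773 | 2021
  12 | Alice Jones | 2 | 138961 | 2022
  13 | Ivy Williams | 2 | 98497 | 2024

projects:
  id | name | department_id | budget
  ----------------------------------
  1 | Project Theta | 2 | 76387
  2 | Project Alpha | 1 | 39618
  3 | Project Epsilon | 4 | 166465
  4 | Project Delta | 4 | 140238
SELECT name, hire_year FROM employees ORDER BY hire_year ASC LIMIT 2

Execution result:
name | hire_year
Peter Miller | 2017
Noah Martinez | 2019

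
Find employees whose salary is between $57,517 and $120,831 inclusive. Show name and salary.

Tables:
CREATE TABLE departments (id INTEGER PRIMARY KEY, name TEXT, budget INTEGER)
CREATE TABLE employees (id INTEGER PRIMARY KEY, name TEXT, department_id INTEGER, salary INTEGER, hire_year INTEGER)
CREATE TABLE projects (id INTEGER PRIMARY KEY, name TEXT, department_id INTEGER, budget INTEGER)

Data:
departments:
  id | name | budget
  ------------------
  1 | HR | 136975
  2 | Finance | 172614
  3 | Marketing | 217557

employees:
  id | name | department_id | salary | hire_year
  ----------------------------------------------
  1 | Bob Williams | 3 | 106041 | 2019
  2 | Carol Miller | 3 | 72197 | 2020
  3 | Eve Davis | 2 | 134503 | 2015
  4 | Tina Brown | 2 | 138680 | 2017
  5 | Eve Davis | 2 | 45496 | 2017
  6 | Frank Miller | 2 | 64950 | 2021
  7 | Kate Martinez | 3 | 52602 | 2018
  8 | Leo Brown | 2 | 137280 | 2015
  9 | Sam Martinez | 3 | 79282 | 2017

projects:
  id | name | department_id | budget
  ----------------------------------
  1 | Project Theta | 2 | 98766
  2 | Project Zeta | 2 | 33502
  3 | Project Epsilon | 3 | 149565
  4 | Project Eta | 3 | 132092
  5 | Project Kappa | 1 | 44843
SELECT name, salary FROM employees WHERE salary BETWEEN 57517 AND 120831

Execution result:
name | salary
Bob Williams | 106041
Carol Miller | 72197
Frank Miller | 64950
Sam Martinez | 79282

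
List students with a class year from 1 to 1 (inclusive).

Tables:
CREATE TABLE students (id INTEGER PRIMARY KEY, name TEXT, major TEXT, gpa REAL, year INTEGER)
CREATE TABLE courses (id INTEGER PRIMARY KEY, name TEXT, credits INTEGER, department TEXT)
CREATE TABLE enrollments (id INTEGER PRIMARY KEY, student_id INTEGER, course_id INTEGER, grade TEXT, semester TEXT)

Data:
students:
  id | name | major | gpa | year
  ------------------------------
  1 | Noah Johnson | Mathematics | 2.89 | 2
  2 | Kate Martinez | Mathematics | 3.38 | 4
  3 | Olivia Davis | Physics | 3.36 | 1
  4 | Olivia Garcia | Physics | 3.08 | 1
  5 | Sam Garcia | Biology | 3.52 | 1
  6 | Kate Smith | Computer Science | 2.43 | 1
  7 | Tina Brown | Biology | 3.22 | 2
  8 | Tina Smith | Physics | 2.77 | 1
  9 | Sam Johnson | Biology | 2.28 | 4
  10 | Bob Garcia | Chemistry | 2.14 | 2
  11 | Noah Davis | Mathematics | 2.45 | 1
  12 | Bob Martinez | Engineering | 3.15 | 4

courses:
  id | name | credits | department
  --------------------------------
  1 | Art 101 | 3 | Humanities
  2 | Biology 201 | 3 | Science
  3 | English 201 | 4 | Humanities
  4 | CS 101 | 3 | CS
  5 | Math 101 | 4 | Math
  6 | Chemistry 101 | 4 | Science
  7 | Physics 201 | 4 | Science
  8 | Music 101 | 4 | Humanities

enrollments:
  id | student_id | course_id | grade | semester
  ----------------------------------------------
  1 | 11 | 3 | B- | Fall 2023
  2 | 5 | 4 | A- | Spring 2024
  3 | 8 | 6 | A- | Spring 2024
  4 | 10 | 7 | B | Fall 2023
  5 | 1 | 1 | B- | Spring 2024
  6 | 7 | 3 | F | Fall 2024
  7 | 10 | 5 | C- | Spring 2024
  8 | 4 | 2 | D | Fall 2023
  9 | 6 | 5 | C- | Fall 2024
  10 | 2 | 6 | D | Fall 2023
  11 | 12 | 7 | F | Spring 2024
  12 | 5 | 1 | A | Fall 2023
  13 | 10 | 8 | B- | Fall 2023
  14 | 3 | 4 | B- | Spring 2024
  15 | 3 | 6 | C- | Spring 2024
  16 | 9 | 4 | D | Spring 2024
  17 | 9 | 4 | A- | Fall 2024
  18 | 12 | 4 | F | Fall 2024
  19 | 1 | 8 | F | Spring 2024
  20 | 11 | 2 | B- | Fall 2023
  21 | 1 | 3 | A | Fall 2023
SELECT name, year FROM students WHERE year BETWEEN 1 AND 1

Execution result:
name | year
Olivia Davis | 1
Olivia Garcia | 1
Sam Garcia | 1
Kate Smith | 1
Tina Smith | 1
Noah Davis | 1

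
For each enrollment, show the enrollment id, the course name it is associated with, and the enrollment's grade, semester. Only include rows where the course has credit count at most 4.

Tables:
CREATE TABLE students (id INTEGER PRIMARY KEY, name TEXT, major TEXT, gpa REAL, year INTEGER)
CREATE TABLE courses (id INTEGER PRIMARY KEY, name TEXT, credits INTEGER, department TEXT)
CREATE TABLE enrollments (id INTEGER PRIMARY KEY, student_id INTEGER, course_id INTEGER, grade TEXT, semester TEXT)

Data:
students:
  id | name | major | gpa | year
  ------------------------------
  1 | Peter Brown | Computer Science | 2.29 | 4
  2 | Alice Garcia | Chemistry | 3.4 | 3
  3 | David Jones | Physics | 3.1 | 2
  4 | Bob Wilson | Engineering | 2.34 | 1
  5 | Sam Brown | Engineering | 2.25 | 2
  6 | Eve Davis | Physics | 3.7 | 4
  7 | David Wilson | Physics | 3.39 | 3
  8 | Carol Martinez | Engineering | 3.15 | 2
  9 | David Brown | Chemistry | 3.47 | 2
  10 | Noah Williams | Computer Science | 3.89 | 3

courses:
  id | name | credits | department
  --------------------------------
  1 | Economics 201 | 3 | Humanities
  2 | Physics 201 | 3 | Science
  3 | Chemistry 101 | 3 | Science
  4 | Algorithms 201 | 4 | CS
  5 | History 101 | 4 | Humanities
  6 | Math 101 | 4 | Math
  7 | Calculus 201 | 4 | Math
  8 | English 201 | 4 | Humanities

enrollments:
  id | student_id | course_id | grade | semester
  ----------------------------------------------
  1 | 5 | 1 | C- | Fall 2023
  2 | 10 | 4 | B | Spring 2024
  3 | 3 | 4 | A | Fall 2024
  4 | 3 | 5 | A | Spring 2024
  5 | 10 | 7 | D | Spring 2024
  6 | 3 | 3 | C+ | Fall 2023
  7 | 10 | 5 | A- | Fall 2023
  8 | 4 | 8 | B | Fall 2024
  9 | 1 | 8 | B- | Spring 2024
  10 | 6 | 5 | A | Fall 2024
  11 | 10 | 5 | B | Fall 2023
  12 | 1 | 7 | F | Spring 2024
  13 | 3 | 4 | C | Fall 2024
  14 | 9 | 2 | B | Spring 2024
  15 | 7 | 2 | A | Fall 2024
SELECT c.id, p.name AS course, c.grade, c.semester FROM enrollments c JOIN courses p ON c.course_id = p.id WHERE p.credits <= 4

Execution result:
id | course | grade | semester
1 | Economics 201 | C- | Fall 2023
2 | Algorithms 201 | B | Spring 2024
3 | Algorithms 201 | A | Fall 2024
4 | History 101 | A | Spring 2024
5 | Calculus 201 | D | Spring 2024
6 | Chemistry 101 | C+ | Fall 2023
7 | History 101 | A- | Fall 2023
8 | English 201 | B | Fall 2024
9 | English 201 | B- | Spring 2024
10 | History 101 | A | Fall 2024
11 | History 101 | B | Fall 2023
12 | Calculus 201 | F | Spring 2024
13 | Algorithms 201 | C | Fall 2024
14 | Physics 201 | B | Spring 2024
15 | Physics 201 | A | Fall 2024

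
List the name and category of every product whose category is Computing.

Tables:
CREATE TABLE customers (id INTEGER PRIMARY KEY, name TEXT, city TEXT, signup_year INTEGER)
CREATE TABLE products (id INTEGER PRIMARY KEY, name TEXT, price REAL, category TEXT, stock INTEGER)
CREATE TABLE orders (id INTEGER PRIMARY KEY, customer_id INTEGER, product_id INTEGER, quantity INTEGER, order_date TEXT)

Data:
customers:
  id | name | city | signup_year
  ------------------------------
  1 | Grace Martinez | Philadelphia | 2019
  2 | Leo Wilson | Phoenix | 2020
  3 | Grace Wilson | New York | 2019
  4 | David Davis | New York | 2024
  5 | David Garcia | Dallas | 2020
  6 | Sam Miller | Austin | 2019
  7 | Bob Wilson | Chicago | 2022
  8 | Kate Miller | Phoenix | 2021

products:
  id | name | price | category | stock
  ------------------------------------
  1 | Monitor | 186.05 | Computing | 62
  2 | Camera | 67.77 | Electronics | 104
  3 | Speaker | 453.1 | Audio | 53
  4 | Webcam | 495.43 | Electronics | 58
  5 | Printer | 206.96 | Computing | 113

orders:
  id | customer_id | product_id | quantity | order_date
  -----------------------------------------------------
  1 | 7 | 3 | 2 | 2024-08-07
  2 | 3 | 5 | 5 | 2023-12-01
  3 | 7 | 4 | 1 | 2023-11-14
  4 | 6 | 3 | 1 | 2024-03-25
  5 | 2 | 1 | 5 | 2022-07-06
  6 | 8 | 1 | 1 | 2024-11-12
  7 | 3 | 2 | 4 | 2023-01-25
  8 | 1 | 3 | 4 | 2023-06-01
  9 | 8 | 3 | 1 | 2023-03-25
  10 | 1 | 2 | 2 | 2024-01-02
SELECT name, category FROM products WHERE category = 'Computing'

Execution result:
name | category
Monitor | Computing
Printer | Computing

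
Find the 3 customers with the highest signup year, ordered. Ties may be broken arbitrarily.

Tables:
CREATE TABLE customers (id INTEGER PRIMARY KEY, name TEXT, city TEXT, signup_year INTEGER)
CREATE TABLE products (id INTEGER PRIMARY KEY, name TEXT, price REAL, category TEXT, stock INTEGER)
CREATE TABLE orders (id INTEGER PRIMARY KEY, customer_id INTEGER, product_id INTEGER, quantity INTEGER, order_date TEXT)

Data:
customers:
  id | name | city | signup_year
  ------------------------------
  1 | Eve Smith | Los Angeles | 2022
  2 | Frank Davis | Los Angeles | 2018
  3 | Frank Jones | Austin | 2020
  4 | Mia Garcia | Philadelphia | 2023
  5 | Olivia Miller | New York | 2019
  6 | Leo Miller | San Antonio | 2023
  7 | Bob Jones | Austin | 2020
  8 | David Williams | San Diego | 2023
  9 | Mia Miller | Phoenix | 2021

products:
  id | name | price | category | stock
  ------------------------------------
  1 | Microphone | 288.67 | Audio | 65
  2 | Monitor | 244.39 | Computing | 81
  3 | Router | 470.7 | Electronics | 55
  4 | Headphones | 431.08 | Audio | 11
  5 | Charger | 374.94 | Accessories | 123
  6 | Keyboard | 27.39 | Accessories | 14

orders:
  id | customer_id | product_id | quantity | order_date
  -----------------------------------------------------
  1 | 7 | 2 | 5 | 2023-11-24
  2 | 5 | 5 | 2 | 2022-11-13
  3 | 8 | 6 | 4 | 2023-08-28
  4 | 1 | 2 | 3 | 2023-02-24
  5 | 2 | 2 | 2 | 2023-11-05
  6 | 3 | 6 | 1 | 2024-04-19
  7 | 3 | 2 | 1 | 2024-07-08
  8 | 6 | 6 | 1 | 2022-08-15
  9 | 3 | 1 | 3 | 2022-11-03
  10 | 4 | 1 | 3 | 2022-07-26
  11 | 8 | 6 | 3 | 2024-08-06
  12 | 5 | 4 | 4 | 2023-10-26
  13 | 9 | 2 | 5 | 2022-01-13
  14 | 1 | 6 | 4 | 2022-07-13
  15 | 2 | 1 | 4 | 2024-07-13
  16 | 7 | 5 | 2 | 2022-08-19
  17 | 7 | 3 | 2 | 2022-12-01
SELECT name, signup_year FROM customers ORDER BY signup_year DESC LIMIT 3

Execution result:
name | signup_year
Mia Garcia | 2023
Leo Miller | 2023
David Williams | 2023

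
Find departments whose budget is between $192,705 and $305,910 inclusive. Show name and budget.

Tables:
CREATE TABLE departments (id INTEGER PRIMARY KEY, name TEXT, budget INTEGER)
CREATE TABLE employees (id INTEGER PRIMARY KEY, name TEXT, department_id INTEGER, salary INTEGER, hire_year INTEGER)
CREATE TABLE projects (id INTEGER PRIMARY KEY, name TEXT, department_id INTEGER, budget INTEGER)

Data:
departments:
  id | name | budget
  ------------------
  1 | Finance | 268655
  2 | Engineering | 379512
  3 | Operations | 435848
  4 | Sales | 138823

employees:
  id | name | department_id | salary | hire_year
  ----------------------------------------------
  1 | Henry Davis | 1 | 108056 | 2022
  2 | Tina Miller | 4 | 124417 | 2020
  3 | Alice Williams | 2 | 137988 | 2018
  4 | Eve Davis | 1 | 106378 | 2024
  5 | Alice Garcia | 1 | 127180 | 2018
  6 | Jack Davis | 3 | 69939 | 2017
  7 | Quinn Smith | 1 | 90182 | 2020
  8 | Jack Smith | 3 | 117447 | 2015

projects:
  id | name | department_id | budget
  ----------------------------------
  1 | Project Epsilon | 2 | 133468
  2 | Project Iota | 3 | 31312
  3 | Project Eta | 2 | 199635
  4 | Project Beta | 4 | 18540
SELECT name, budget FROM departments WHERE budget BETWEEN 192705 AND 305910

Execution result:
name | budget
Finance | 268655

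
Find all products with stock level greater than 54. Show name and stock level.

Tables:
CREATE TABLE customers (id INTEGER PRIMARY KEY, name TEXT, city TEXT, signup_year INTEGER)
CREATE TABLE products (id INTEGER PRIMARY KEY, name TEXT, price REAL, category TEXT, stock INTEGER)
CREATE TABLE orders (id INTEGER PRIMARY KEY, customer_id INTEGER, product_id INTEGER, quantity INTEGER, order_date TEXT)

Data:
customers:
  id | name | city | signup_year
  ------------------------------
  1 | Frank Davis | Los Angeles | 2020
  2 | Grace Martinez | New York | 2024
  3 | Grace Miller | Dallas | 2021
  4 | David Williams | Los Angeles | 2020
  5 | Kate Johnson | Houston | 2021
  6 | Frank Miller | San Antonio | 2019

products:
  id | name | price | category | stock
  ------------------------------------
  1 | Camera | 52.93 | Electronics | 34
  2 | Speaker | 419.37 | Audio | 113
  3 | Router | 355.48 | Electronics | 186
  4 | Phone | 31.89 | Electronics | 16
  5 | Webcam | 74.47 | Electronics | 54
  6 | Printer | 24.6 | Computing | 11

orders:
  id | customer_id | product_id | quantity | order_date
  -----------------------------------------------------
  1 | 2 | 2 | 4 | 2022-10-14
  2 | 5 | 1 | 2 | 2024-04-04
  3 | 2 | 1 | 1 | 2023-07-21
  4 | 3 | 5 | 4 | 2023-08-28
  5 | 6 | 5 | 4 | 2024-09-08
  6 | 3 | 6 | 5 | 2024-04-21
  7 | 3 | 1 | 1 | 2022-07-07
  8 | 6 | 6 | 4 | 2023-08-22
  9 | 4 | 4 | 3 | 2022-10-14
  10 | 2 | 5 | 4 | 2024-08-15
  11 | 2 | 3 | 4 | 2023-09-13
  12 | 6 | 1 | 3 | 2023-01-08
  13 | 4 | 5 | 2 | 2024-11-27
SELECT name, stock FROM products WHERE stock > 54

Execution result:
name | stock
Speaker | 113
Router | 186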